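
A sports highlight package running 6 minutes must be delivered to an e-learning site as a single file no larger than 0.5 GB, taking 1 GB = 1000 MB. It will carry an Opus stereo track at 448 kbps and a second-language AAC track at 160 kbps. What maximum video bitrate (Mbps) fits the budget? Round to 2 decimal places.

Budget: 0.5 GB = 4000.0 Mb.
6 min = 360 s
Total bitrate budget: 4000.0 Mb / 360 s = 11.111 Mbps.
Audio total: 448 + 160 = 608 kbps = 0.608 Mbps.
Video: 11.111 − 0.608 = 10.503 Mbps.

10.50 Mbps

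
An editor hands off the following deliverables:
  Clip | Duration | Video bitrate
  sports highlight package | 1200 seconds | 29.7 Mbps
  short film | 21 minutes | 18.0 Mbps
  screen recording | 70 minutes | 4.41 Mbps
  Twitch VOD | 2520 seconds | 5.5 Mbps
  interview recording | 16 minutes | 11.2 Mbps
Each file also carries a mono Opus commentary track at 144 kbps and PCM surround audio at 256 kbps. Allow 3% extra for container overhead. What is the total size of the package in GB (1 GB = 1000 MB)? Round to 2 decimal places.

13.58 GB

Audio total: 144 + 256 = 400 kbps = 0.400 Mbps.
sports highlight package: 30.100 Mbps × 1200 s × 1.03 = 37203.6 Mb
short film: 18.400 Mbps × 1260 s × 1.03 = 23879.5 Mb
screen recording: 4.810 Mbps × 4200 s × 1.03 = 20808.1 Mb
Twitch VOD: 5.900 Mbps × 2520 s × 1.03 = 15314.0 Mb
interview recording: 11.600 Mbps × 960 s × 1.03 = 11470.1 Mb
Total: 108675.3 Mb = 13584.4 MB.
= 13.58 GB.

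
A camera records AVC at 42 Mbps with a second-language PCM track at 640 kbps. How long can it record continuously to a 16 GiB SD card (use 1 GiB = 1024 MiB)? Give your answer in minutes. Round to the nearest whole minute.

Audio: 640 kbps = 0.640 Mbps.
Total bitrate: 42 + 0.640 = 42.640 Mbps.
Capacity: 16 GiB = 137,439 Mb.
Recording time: 137,439 / 42.640 = 3,223 s ≈ 53.7 minutes.

54 minutes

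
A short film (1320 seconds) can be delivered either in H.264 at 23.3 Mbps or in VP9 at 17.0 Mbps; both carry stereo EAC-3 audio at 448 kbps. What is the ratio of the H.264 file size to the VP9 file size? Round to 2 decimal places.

Audio: 448 kbps = 0.448 Mbps.
H.264: 23.748 Mbps × 1320 s = 31347.4 Mb = 3.649 GiB.
VP9: 17.448 Mbps × 1320 s = 23031.4 Mb = 2.681 GiB.
Ratio: 3.649 / 2.681 = 1.361.

1.36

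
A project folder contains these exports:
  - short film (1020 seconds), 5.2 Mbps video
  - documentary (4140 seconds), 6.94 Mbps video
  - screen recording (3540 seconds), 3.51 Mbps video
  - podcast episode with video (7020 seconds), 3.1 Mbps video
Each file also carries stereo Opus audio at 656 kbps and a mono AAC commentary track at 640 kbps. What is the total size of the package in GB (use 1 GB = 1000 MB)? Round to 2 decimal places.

11.07 GB

Audio total: 656 + 640 = 1296 kbps = 1.296 Mbps.
short film: 6.496 Mbps × 1020 s = 6625.9 Mb
documentary: 8.236 Mbps × 4140 s = 34097.0 Mb
screen recording: 4.806 Mbps × 3540 s = 17013.2 Mb
podcast episode with video: 4.396 Mbps × 7020 s = 30859.9 Mb
Total: 88596.1 Mb = 11074.5 MB.
= 11.07 GB.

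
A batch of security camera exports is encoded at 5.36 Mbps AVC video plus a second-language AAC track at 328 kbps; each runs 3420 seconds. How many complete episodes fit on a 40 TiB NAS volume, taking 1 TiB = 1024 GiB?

Audio: 328 kbps = 0.328 Mbps.
Total bitrate: 5.688 Mbps.
Per item: 5.688 Mbps × 3420 s = 19,453 Mb = 2,432 MB.
Capacity: 40 TiB = 351,843,721 Mb; 18086.90 items → 18086 complete.

18086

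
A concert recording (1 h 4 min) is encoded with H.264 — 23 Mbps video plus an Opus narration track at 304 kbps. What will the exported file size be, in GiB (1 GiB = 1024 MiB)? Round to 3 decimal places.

1 h 4 min = 64 min = 3840 s
Audio: 304 kbps = 0.304 Mbps.
Total bitrate: 23 + 0.304 = 23.304 Mbps.
Stream data: 23.304 Mbps × 3840 s = 89487.4 Mb.
89,487 Mb = 11,185,920,000 bytes ÷ 1,073,741,824 = 10.42 GiB.

10.418 GiB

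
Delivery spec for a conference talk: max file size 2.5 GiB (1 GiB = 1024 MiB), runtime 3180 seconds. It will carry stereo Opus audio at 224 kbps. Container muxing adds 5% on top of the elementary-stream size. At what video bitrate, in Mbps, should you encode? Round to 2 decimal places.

Budget: 2.5 GiB = 21474.8 Mb.
Stream payload after overhead: 21474.8 / 1.05 = 20452.2 Mb.
Total bitrate budget: 20452.2 Mb / 3180 s = 6.432 Mbps.
Audio: 224 kbps = 0.224 Mbps.
Video: 6.432 − 0.224 = 6.208 Mbps.

6.21 Mbps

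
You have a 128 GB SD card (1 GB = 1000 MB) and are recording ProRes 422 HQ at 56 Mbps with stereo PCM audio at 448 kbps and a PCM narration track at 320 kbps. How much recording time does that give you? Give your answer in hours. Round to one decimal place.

Audio total: 448 + 320 = 768 kbps = 0.768 Mbps.
Total bitrate: 56 + 0.768 = 56.768 Mbps.
Capacity: 128 GB = 1,024,000 Mb.
Recording time: 1,024,000 / 56.768 = 18,038 s ≈ 5.01 hours.

5.0 hours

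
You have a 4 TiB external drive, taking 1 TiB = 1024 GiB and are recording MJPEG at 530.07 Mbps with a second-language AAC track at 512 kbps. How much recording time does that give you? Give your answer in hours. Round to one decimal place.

Audio: 512 kbps = 0.512 Mbps.
Total bitrate: 530.07 + 0.512 = 530.582 Mbps.
Capacity: 4 TiB = 35,184,372 Mb.
Recording time: 35,184,372 / 530.582 = 66,313 s ≈ 18.4 hours.

18.4 hours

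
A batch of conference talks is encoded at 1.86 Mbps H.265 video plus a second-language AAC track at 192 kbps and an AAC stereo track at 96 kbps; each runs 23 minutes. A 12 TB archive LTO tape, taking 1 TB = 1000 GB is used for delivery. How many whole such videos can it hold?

23 min = 1380 s
Audio total: 192 + 96 = 288 kbps = 0.288 Mbps.
Total bitrate: 2.148 Mbps.
Per item: 2.148 Mbps × 1380 s = 2,964 Mb = 370.5 MB.
Capacity: 12 TB = 96,000,000 Mb; 32386.04 items → 32386 complete.

32386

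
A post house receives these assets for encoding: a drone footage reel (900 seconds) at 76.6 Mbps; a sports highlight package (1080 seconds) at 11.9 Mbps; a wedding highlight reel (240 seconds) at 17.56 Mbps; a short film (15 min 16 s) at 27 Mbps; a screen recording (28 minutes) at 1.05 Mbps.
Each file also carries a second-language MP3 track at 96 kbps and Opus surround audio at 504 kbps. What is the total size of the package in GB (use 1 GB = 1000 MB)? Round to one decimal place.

Audio total: 96 + 504 = 600 kbps = 0.600 Mbps.
drone footage reel: 77.200 Mbps × 900 s = 69480.0 Mb
sports highlight package: 12.500 Mbps × 1080 s = 13500.0 Mb
wedding highlight reel: 18.160 Mbps × 240 s = 4358.4 Mb
short film: 27.600 Mbps × 916 s = 25281.6 Mb
screen recording: 1.650 Mbps × 1680 s = 2772.0 Mb
Total: 115392.0 Mb = 14424.0 MB.
= 14.42 GB.

14.4 GB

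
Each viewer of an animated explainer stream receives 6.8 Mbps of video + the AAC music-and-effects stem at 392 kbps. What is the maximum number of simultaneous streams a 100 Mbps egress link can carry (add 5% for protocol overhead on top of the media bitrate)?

13

Audio: 392 kbps = 0.392 Mbps.
Per-viewer media rate: 7.192 Mbps.
On the wire with 5% overhead: 7.552 Mbps.
100 Mbps = 100.0 Mbps; 100.0 / 7.552 = 13.24 → 13 viewers.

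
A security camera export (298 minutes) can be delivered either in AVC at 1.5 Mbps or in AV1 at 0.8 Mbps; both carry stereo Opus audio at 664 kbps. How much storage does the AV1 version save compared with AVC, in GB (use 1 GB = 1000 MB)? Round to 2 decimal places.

1.56 GB

298 min = 17880 s
Audio: 664 kbps = 0.664 Mbps.
AVC: 2.164 Mbps × 17880 s = 38692.3 Mb = 4.837 GB.
AV1: 1.464 Mbps × 17880 s = 26176.3 Mb = 3.272 GB.
Saving: 4.837 − 3.272 = 1.565 GB.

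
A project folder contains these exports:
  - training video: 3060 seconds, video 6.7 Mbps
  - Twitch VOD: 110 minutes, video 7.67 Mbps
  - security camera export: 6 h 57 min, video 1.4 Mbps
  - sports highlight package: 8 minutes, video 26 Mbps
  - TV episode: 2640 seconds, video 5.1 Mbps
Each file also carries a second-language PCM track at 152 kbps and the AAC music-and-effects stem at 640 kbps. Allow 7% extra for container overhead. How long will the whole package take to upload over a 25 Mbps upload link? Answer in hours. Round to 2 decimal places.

Audio total: 152 + 640 = 792 kbps = 0.792 Mbps.
training video: 7.492 Mbps × 3060 s × 1.07 = 24530.3 Mb
Twitch VOD: 8.462 Mbps × 6600 s × 1.07 = 59758.6 Mb
security camera export: 2.192 Mbps × 25020 s × 1.07 = 58682.9 Mb
sports highlight package: 26.792 Mbps × 480 s × 1.07 = 13760.4 Mb
TV episode: 5.892 Mbps × 2640 s × 1.07 = 16643.7 Mb
Total: 173376.0 Mb = 21672.0 MB.
At 25 Mbps: 173376.0 / 25 = 6935 s ≈ 1.93 hours.

1.93 hours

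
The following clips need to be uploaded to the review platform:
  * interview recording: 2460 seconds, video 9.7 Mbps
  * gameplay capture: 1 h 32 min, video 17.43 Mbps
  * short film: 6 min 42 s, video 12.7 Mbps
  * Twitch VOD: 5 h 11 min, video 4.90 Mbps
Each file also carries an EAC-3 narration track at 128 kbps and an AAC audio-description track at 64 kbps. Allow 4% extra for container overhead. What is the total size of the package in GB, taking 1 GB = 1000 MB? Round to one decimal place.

28.8 GB

Audio total: 128 + 64 = 192 kbps = 0.192 Mbps.
interview recording: 9.892 Mbps × 2460 s × 1.04 = 25307.7 Mb
gameplay capture: 17.622 Mbps × 5520 s × 1.04 = 101164.4 Mb
short film: 12.892 Mbps × 402 s × 1.04 = 5389.9 Mb
Twitch VOD: 5.092 Mbps × 18660 s × 1.04 = 98817.4 Mb
Total: 230679.3 Mb = 28834.9 MB.
= 28.83 GB.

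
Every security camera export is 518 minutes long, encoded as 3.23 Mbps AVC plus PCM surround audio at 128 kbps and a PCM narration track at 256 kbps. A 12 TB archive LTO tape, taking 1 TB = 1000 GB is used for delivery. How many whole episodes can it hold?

854

518 min = 31080 s
Audio total: 128 + 256 = 384 kbps = 0.384 Mbps.
Total bitrate: 3.614 Mbps.
Per item: 3.614 Mbps × 31080 s = 112,323 Mb = 14,040 MB.
Capacity: 12 TB = 96,000,000 Mb; 854.68 items → 854 complete.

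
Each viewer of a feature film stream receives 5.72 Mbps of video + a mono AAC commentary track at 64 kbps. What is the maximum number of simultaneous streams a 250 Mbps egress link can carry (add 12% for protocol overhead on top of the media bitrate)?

38

Audio: 64 kbps = 0.064 Mbps.
Per-viewer media rate: 5.784 Mbps.
On the wire with 12% overhead: 6.478 Mbps.
250 Mbps = 250.0 Mbps; 250.0 / 6.478 = 38.59 → 38 viewers.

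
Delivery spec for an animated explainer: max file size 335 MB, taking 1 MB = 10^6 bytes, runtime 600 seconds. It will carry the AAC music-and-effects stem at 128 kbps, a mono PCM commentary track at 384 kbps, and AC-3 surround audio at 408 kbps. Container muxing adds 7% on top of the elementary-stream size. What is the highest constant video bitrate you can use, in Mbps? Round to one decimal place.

3.3 Mbps

Budget: 335 MB = 2680.0 Mb.
Stream payload after overhead: 2680.0 / 1.07 = 2504.7 Mb.
Total bitrate budget: 2504.7 Mb / 600 s = 4.174 Mbps.
Audio total: 128 + 384 + 408 = 920 kbps = 0.920 Mbps.
Video: 4.174 − 0.920 = 3.254 Mbps.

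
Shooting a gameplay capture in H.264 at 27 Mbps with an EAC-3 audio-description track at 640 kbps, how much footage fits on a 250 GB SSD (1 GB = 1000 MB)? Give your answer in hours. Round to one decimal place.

20.1 hours

Audio: 640 kbps = 0.640 Mbps.
Total bitrate: 27 + 0.640 = 27.640 Mbps.
Capacity: 250 GB = 2,000,000 Mb.
Recording time: 2,000,000 / 27.640 = 72,359 s ≈ 20.1 hours.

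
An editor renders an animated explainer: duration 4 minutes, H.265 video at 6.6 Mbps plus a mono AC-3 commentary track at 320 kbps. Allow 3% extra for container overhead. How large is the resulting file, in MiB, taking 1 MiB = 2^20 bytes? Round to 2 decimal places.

4 min = 240 s
Audio: 320 kbps = 0.320 Mbps.
Total bitrate: 6.6 + 0.320 = 6.920 Mbps.
Stream data: 6.920 Mbps × 240 s = 1660.8 Mb.
With 3% container overhead: ×1.03.
1,711 Mb = 213,828,000 bytes ÷ 1,048,576 = 203.9 MiB.

203.92 MiB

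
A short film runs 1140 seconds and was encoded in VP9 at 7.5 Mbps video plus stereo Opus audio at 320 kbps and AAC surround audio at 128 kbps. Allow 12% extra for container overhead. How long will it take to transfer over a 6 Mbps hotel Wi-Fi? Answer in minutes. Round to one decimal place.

Audio total: 320 + 128 = 448 kbps = 0.448 Mbps.
Total bitrate: 7.948 Mbps.
File: 7.948 Mbps × 1140 s = 9060.7 Mb.
With 12% container overhead: ×1.12. → 10148.0 Mb.
At 6 Mbps: 10148.0 / 6 = 1691.3 s ≈ 28.2 minutes.

28.2 minutes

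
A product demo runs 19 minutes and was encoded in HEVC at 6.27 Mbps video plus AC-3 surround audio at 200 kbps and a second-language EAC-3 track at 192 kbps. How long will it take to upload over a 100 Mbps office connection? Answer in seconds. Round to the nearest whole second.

19 min = 1140 s
Audio total: 200 + 192 = 392 kbps = 0.392 Mbps.
Total bitrate: 6.662 Mbps.
File: 6.662 Mbps × 1140 s = 7594.7 Mb.
At 100 Mbps: 7594.7 / 100 = 75.9 s ≈ 75.9 seconds.

76 seconds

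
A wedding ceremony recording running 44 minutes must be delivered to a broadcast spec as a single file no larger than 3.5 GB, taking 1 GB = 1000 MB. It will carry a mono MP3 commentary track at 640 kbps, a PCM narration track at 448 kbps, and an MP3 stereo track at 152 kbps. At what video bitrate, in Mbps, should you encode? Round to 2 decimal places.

9.37 Mbps

Budget: 3.5 GB = 28000.0 Mb.
44 min = 2640 s
Total bitrate budget: 28000.0 Mb / 2640 s = 10.606 Mbps.
Audio total: 640 + 448 + 152 = 1240 kbps = 1.240 Mbps.
Video: 10.606 − 1.240 = 9.366 Mbps.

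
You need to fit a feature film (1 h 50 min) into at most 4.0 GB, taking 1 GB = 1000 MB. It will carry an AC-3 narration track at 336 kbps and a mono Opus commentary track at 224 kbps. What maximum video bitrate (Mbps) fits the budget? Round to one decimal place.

Budget: 4.0 GB = 32000.0 Mb.
1 h 50 min = 110 min = 6600 s
Total bitrate budget: 32000.0 Mb / 6600 s = 4.848 Mbps.
Audio total: 336 + 224 = 560 kbps = 0.560 Mbps.
Video: 4.848 − 0.560 = 4.288 Mbps.

4.3 Mbps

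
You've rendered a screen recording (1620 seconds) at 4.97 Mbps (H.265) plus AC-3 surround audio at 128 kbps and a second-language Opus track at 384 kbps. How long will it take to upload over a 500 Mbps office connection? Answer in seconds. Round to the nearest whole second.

Audio total: 128 + 384 = 512 kbps = 0.512 Mbps.
Total bitrate: 5.482 Mbps.
File: 5.482 Mbps × 1620 s = 8880.8 Mb.
At 500 Mbps: 8880.8 / 500 = 17.8 s ≈ 17.8 seconds.

18 seconds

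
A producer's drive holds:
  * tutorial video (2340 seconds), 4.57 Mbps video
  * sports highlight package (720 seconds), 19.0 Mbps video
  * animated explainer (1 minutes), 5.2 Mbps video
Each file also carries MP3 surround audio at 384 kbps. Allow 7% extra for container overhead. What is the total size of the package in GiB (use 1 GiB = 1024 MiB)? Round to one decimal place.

Audio: 384 kbps = 0.384 Mbps.
tutorial video: 4.954 Mbps × 2340 s × 1.07 = 12403.8 Mb
sports highlight package: 19.384 Mbps × 720 s × 1.07 = 14933.4 Mb
animated explainer: 5.584 Mbps × 60 s × 1.07 = 358.5 Mb
Total: 27695.8 Mb = 3462.0 MB.
= 3.224 GiB.

3.2 GiB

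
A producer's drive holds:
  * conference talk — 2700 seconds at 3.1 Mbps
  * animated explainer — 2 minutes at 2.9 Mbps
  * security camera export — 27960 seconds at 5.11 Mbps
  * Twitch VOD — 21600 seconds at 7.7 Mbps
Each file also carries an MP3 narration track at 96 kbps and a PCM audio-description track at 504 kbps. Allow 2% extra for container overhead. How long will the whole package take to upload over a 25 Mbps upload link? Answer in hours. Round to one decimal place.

4.0 hours

Audio total: 96 + 504 = 600 kbps = 0.600 Mbps.
conference talk: 3.700 Mbps × 2700 s × 1.02 = 10189.8 Mb
animated explainer: 3.500 Mbps × 120 s × 1.02 = 428.4 Mb
security camera export: 5.710 Mbps × 27960 s × 1.02 = 162844.6 Mb
Twitch VOD: 8.300 Mbps × 21600 s × 1.02 = 182865.6 Mb
Total: 356328.4 Mb = 44541.1 MB.
At 25 Mbps: 356328.4 / 25 = 14253 s ≈ 3.96 hours.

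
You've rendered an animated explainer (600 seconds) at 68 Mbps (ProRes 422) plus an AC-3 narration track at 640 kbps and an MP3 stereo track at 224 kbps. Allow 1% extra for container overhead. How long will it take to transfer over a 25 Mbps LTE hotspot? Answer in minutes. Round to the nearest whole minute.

Audio total: 640 + 224 = 864 kbps = 0.864 Mbps.
Total bitrate: 68.864 Mbps.
File: 68.864 Mbps × 600 s = 41318.4 Mb.
With 1% container overhead: ×1.01. → 41731.6 Mb.
At 25 Mbps: 41731.6 / 25 = 1669.3 s ≈ 27.8 minutes.

28 minutes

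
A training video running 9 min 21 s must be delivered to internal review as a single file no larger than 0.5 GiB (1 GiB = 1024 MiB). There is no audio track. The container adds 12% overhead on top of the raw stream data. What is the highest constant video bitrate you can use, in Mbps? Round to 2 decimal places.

6.84 Mbps

Budget: 0.5 GiB = 4295.0 Mb.
Stream payload after overhead: 4295.0 / 1.12 = 3834.8 Mb.
9 min 21 s = 561 s
Total bitrate budget: 3834.8 Mb / 561 s = 6.836 Mbps.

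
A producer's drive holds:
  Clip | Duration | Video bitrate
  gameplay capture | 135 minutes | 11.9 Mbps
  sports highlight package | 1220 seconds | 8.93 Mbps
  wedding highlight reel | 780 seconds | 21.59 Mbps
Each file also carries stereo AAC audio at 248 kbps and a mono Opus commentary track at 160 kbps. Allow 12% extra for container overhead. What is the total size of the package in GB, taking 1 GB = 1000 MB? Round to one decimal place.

Audio total: 248 + 160 = 408 kbps = 0.408 Mbps.
gameplay capture: 12.308 Mbps × 8100 s × 1.12 = 111658.2 Mb
sports highlight package: 9.338 Mbps × 1220 s × 1.12 = 12759.4 Mb
wedding highlight reel: 21.998 Mbps × 780 s × 1.12 = 19217.5 Mb
Total: 143635.1 Mb = 17954.4 MB.
= 17.95 GB.

18.0 GB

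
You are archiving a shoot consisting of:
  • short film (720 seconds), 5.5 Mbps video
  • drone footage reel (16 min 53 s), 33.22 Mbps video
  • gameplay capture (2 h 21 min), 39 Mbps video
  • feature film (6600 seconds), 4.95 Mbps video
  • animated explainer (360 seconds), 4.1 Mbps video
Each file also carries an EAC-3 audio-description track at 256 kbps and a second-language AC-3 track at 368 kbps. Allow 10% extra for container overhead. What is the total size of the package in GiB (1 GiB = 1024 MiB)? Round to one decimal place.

Audio total: 256 + 368 = 624 kbps = 0.624 Mbps.
short film: 6.124 Mbps × 720 s × 1.10 = 4850.2 Mb
drone footage reel: 33.844 Mbps × 1013 s × 1.10 = 37712.4 Mb
gameplay capture: 39.624 Mbps × 8460 s × 1.10 = 368740.9 Mb
feature film: 5.574 Mbps × 6600 s × 1.10 = 40467.2 Mb
animated explainer: 4.724 Mbps × 360 s × 1.10 = 1870.7 Mb
Total: 453641.5 Mb = 56705.2 MB.
= 52.81 GiB.

52.8 GiB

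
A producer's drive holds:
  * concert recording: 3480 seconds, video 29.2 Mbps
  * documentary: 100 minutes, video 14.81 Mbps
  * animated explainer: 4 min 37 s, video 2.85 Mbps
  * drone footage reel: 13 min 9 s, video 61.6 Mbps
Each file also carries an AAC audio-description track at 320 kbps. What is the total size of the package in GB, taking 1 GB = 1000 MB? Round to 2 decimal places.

30.41 GB

Audio: 320 kbps = 0.320 Mbps.
concert recording: 29.520 Mbps × 3480 s = 102729.6 Mb
documentary: 15.130 Mbps × 6000 s = 90780.0 Mb
animated explainer: 3.170 Mbps × 277 s = 878.1 Mb
drone footage reel: 61.920 Mbps × 789 s = 48854.9 Mb
Total: 243242.6 Mb = 30405.3 MB.
= 30.41 GB.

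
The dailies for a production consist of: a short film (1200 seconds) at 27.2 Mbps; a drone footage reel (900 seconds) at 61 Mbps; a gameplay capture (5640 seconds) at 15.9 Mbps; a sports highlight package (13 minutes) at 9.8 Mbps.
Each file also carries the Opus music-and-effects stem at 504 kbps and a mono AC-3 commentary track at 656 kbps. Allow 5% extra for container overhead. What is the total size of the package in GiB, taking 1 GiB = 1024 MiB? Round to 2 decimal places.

Audio total: 504 + 656 = 1160 kbps = 1.160 Mbps.
short film: 28.360 Mbps × 1200 s × 1.05 = 35733.6 Mb
drone footage reel: 62.160 Mbps × 900 s × 1.05 = 58741.2 Mb
gameplay capture: 17.060 Mbps × 5640 s × 1.05 = 101029.3 Mb
sports highlight package: 10.960 Mbps × 780 s × 1.05 = 8976.2 Mb
Total: 204480.4 Mb = 25560.0 MB.
= 23.80 GiB.

23.80 GiB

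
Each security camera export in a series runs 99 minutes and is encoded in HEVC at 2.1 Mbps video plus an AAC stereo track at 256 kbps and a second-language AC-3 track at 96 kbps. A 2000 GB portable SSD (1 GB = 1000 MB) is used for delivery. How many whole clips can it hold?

99 min = 5940 s
Audio total: 256 + 96 = 352 kbps = 0.352 Mbps.
Total bitrate: 2.452 Mbps.
Per item: 2.452 Mbps × 5940 s = 14,565 Mb = 1,821 MB.
Capacity: 2000 GB = 16,000,000 Mb; 1098.53 items → 1098 complete.

1098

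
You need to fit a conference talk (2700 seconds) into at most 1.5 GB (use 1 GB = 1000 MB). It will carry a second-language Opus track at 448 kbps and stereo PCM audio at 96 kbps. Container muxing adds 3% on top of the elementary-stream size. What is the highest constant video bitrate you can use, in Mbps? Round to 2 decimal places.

Budget: 1.5 GB = 12000.0 Mb.
Stream payload after overhead: 12000.0 / 1.03 = 11650.5 Mb.
Total bitrate budget: 11650.5 Mb / 2700 s = 4.315 Mbps.
Audio total: 448 + 96 = 544 kbps = 0.544 Mbps.
Video: 4.315 − 0.544 = 3.771 Mbps.

3.77 Mbps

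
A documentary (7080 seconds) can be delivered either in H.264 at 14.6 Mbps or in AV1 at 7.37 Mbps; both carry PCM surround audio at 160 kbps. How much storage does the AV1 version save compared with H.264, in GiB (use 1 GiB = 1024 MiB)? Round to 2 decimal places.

Audio: 160 kbps = 0.160 Mbps.
H.264: 14.760 Mbps × 7080 s = 104500.8 Mb = 12.165 GiB.
AV1: 7.530 Mbps × 7080 s = 53312.4 Mb = 6.206 GiB.
Saving: 12.165 − 6.206 = 5.959 GiB.

5.96 GiB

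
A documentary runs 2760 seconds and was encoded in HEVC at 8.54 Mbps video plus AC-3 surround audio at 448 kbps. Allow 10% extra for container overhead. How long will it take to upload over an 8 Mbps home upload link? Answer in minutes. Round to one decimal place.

Audio: 448 kbps = 0.448 Mbps.
Total bitrate: 8.988 Mbps.
File: 8.988 Mbps × 2760 s = 24806.9 Mb.
With 10% container overhead: ×1.10. → 27287.6 Mb.
At 8 Mbps: 27287.6 / 8 = 3410.9 s ≈ 56.8 minutes.

56.8 minutes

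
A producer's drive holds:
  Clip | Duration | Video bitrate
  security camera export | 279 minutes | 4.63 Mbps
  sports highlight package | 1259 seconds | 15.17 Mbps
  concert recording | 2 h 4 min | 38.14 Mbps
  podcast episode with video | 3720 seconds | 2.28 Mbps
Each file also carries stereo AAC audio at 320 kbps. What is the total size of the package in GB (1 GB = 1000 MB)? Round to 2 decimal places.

49.77 GB

Audio: 320 kbps = 0.320 Mbps.
security camera export: 4.950 Mbps × 16740 s = 82863.0 Mb
sports highlight package: 15.490 Mbps × 1259 s = 19501.9 Mb
concert recording: 38.460 Mbps × 7440 s = 286142.4 Mb
podcast episode with video: 2.600 Mbps × 3720 s = 9672.0 Mb
Total: 398179.3 Mb = 49772.4 MB.
= 49.77 GB.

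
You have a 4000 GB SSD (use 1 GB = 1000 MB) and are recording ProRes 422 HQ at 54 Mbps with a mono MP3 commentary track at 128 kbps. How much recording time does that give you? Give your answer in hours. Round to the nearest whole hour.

Audio: 128 kbps = 0.128 Mbps.
Total bitrate: 54 + 0.128 = 54.128 Mbps.
Capacity: 4000 GB = 32,000,000 Mb.
Recording time: 32,000,000 / 54.128 = 591,191 s ≈ 164 hours.

164 hours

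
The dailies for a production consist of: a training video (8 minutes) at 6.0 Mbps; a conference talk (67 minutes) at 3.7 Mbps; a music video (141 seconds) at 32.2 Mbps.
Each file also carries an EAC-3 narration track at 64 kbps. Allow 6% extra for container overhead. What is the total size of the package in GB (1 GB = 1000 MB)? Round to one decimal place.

3.0 GB

Audio: 64 kbps = 0.064 Mbps.
training video: 6.064 Mbps × 480 s × 1.06 = 3085.4 Mb
conference talk: 3.764 Mbps × 4020 s × 1.06 = 16039.2 Mb
music video: 32.264 Mbps × 141 s × 1.06 = 4822.2 Mb
Total: 23946.7 Mb = 2993.3 MB.
= 2.993 GB.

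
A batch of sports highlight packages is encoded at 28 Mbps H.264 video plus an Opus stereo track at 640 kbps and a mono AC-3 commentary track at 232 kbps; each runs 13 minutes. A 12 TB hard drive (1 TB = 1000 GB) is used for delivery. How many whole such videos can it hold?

4262

13 min = 780 s
Audio total: 640 + 232 = 872 kbps = 0.872 Mbps.
Total bitrate: 28.872 Mbps.
Per item: 28.872 Mbps × 780 s = 22,520 Mb = 2,815 MB.
Capacity: 12 TB = 96,000,000 Mb; 4262.85 items → 4262 complete.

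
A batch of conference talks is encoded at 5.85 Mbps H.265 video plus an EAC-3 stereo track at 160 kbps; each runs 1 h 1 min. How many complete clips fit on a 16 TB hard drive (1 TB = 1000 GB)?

1 h 1 min = 61 min = 3660 s
Audio: 160 kbps = 0.160 Mbps.
Total bitrate: 6.010 Mbps.
Per item: 6.010 Mbps × 3660 s = 21,997 Mb = 2,750 MB.
Capacity: 16 TB = 128,000,000 Mb; 5819.08 items → 5819 complete.

5819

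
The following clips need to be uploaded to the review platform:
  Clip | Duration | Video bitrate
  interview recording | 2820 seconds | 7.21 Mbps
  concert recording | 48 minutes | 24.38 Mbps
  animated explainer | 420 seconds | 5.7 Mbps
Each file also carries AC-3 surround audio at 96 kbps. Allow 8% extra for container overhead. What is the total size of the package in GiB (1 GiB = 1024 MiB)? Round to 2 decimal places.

11.76 GiB

Audio: 96 kbps = 0.096 Mbps.
interview recording: 7.306 Mbps × 2820 s × 1.08 = 22251.2 Mb
concert recording: 24.476 Mbps × 2880 s × 1.08 = 76130.2 Mb
animated explainer: 5.796 Mbps × 420 s × 1.08 = 2629.1 Mb
Total: 101010.4 Mb = 12626.3 MB.
= 11.76 GiB.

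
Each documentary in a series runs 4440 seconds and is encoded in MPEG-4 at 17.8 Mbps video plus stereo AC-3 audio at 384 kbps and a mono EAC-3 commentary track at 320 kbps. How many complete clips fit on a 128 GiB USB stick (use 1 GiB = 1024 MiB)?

Audio total: 384 + 320 = 704 kbps = 0.704 Mbps.
Total bitrate: 18.504 Mbps.
Per item: 18.504 Mbps × 4440 s = 82,158 Mb = 10,270 MB.
Capacity: 128 GiB = 1,099,512 Mb; 13.38 items → 13 complete.

13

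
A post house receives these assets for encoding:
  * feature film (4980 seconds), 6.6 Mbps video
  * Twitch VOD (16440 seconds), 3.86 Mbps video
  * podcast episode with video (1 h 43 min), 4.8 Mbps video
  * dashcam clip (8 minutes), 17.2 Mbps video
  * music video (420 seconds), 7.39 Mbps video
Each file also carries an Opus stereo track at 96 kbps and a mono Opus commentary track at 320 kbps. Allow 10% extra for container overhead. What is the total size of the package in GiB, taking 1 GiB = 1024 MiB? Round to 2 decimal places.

Audio total: 96 + 320 = 416 kbps = 0.416 Mbps.
feature film: 7.016 Mbps × 4980 s × 1.10 = 38433.6 Mb
Twitch VOD: 4.276 Mbps × 16440 s × 1.10 = 77327.2 Mb
podcast episode with video: 5.216 Mbps × 6180 s × 1.10 = 35458.4 Mb
dashcam clip: 17.616 Mbps × 480 s × 1.10 = 9301.2 Mb
music video: 7.806 Mbps × 420 s × 1.10 = 3606.4 Mb
Total: 164126.8 Mb = 20515.9 MB.
= 19.11 GiB.

19.11 GiB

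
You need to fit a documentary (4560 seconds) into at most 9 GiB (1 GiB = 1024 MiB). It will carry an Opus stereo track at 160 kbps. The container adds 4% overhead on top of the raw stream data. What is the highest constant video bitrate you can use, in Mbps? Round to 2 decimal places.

Budget: 9 GiB = 77309.4 Mb.
Stream payload after overhead: 77309.4 / 1.04 = 74336.0 Mb.
Total bitrate budget: 74336.0 Mb / 4560 s = 16.302 Mbps.
Audio: 160 kbps = 0.160 Mbps.
Video: 16.302 − 0.160 = 16.142 Mbps.

16.14 Mbps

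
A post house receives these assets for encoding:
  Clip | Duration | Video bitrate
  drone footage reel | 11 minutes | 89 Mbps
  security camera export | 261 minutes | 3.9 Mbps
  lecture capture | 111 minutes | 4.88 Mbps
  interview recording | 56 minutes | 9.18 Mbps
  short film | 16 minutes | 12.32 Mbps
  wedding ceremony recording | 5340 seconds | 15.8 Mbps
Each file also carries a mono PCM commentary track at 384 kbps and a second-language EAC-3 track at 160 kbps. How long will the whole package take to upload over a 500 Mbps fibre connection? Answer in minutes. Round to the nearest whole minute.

10 minutes

Audio total: 384 + 160 = 544 kbps = 0.544 Mbps.
drone footage reel: 89.544 Mbps × 660 s = 59099.0 Mb
security camera export: 4.444 Mbps × 15660 s = 69593.0 Mb
lecture capture: 5.424 Mbps × 6660 s = 36123.8 Mb
interview recording: 9.724 Mbps × 3360 s = 32672.6 Mb
short film: 12.864 Mbps × 960 s = 12349.4 Mb
wedding ceremony recording: 16.344 Mbps × 5340 s = 87277.0 Mb
Total: 297115.0 Mb = 37139.4 MB.
At 500 Mbps: 297115.0 / 500 = 594 s ≈ 9.9 minutes.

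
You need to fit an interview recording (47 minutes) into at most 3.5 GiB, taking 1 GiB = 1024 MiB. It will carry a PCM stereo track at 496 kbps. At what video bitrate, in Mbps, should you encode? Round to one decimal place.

Budget: 3.5 GiB = 30064.8 Mb.
47 min = 2820 s
Total bitrate budget: 30064.8 Mb / 2820 s = 10.661 Mbps.
Audio: 496 kbps = 0.496 Mbps.
Video: 10.661 − 0.496 = 10.165 Mbps.

10.2 Mbps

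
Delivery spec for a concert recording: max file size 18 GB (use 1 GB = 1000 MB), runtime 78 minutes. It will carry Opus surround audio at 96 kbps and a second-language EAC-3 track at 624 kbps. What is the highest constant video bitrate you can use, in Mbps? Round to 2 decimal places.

Budget: 18 GB = 144000.0 Mb.
78 min = 4680 s
Total bitrate budget: 144000.0 Mb / 4680 s = 30.769 Mbps.
Audio total: 96 + 624 = 720 kbps = 0.720 Mbps.
Video: 30.769 − 0.720 = 30.049 Mbps.

30.05 Mbps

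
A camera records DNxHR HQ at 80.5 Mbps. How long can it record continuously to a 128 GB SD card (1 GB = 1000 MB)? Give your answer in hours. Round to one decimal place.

Capacity: 128 GB = 1,024,000 Mb.
Recording time: 1,024,000 / 80.500 = 12,720 s ≈ 3.53 hours.

3.5 hours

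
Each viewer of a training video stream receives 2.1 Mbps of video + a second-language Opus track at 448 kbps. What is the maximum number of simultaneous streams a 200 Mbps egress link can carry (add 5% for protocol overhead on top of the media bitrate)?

Audio: 448 kbps = 0.448 Mbps.
Per-viewer media rate: 2.548 Mbps.
On the wire with 5% overhead: 2.675 Mbps.
200 Mbps = 200.0 Mbps; 200.0 / 2.675 = 74.76 → 74 viewers.

74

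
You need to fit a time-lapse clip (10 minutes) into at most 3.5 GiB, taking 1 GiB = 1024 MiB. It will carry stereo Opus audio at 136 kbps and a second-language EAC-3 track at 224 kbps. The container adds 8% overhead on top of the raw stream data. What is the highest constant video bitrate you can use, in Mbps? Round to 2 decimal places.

46.04 Mbps

Budget: 3.5 GiB = 30064.8 Mb.
Stream payload after overhead: 30064.8 / 1.08 = 27837.8 Mb.
10 min = 600 s
Total bitrate budget: 27837.8 Mb / 600 s = 46.396 Mbps.
Audio total: 136 + 224 = 360 kbps = 0.360 Mbps.
Video: 46.396 − 0.360 = 46.036 Mbps.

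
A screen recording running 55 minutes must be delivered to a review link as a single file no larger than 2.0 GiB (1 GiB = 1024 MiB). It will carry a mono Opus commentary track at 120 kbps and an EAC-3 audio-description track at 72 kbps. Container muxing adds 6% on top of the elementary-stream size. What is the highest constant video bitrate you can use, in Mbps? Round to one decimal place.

Budget: 2.0 GiB = 17179.9 Mb.
Stream payload after overhead: 17179.9 / 1.06 = 16207.4 Mb.
55 min = 3300 s
Total bitrate budget: 16207.4 Mb / 3300 s = 4.911 Mbps.
Audio total: 120 + 72 = 192 kbps = 0.192 Mbps.
Video: 4.911 − 0.192 = 4.719 Mbps.

4.7 Mbps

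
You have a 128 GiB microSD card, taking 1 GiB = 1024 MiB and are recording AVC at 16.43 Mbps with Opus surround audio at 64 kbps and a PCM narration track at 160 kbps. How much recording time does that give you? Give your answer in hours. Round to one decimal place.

18.3 hours

Audio total: 64 + 160 = 224 kbps = 0.224 Mbps.
Total bitrate: 16.43 + 0.224 = 16.654 Mbps.
Capacity: 128 GiB = 1,099,512 Mb.
Recording time: 1,099,512 / 16.654 = 66,021 s ≈ 18.3 hours.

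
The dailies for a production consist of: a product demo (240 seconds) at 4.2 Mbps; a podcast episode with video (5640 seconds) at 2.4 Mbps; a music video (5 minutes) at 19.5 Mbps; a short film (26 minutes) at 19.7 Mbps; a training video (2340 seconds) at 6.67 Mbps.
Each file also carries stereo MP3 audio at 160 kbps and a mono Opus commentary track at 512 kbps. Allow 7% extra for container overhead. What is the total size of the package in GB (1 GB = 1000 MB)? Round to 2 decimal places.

9.83 GB

Audio total: 160 + 512 = 672 kbps = 0.672 Mbps.
product demo: 4.872 Mbps × 240 s × 1.07 = 1251.1 Mb
podcast episode with video: 3.072 Mbps × 5640 s × 1.07 = 18538.9 Mb
music video: 20.172 Mbps × 300 s × 1.07 = 6475.2 Mb
short film: 20.372 Mbps × 1560 s × 1.07 = 34004.9 Mb
training video: 7.342 Mbps × 2340 s × 1.07 = 18382.9 Mb
Total: 78653.1 Mb = 9831.6 MB.
= 9.832 GB.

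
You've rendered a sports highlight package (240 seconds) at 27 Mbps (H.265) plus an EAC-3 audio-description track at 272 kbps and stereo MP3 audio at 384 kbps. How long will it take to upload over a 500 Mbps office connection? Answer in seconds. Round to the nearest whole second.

13 seconds

Audio total: 272 + 384 = 656 kbps = 0.656 Mbps.
Total bitrate: 27.656 Mbps.
File: 27.656 Mbps × 240 s = 6637.4 Mb.
At 500 Mbps: 6637.4 / 500 = 13.3 s ≈ 13.3 seconds.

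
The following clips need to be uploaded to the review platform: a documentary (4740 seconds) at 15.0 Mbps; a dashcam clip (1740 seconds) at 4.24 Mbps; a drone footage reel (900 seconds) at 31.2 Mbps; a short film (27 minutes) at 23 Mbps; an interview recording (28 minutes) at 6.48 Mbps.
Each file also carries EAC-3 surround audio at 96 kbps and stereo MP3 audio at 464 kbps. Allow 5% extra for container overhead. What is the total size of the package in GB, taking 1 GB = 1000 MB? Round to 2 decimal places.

Audio total: 96 + 464 = 560 kbps = 0.560 Mbps.
documentary: 15.560 Mbps × 4740 s × 1.05 = 77442.1 Mb
dashcam clip: 4.800 Mbps × 1740 s × 1.05 = 8769.6 Mb
drone footage reel: 31.760 Mbps × 900 s × 1.05 = 30013.2 Mb
short film: 23.560 Mbps × 1620 s × 1.05 = 40075.6 Mb
interview recording: 7.040 Mbps × 1680 s × 1.05 = 12418.6 Mb
Total: 168719.0 Mb = 21089.9 MB.
= 21.09 GB.

21.09 GB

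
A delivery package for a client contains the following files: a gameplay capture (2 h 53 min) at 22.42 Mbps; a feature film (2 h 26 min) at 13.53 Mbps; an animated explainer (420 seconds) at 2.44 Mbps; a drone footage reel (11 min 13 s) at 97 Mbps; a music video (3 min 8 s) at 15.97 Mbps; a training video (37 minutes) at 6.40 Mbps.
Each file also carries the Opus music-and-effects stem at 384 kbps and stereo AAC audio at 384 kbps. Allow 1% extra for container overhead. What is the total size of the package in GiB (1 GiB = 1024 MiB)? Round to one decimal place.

Audio total: 384 + 384 = 768 kbps = 0.768 Mbps.
gameplay capture: 23.188 Mbps × 10380 s × 1.01 = 243098.4 Mb
feature film: 14.298 Mbps × 8760 s × 1.01 = 126503.0 Mb
animated explainer: 3.208 Mbps × 420 s × 1.01 = 1360.8 Mb
drone footage reel: 97.768 Mbps × 673 s × 1.01 = 66455.8 Mb
music video: 16.738 Mbps × 188 s × 1.01 = 3178.2 Mb
training video: 7.168 Mbps × 2220 s × 1.01 = 16072.1 Mb
Total: 456668.3 Mb = 57083.5 MB.
= 53.16 GiB.

53.2 GiB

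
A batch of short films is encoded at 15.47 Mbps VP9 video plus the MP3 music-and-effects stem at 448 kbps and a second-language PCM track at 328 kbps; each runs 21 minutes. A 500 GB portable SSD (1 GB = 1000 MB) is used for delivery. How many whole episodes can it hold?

195

21 min = 1260 s
Audio total: 448 + 328 = 776 kbps = 0.776 Mbps.
Total bitrate: 16.246 Mbps.
Per item: 16.246 Mbps × 1260 s = 20,470 Mb = 2,559 MB.
Capacity: 500 GB = 4,000,000 Mb; 195.41 items → 195 complete.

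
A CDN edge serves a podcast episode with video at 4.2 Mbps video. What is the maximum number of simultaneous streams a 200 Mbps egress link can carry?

200 Mbps = 200.0 Mbps; 200.0 / 4.200 = 47.62 → 47 viewers.

47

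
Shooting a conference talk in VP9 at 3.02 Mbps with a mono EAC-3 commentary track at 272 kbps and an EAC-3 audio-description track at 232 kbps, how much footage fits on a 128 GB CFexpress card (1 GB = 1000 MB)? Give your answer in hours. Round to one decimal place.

80.7 hours

Audio total: 272 + 232 = 504 kbps = 0.504 Mbps.
Total bitrate: 3.02 + 0.504 = 3.524 Mbps.
Capacity: 128 GB = 1,024,000 Mb.
Recording time: 1,024,000 / 3.524 = 290,579 s ≈ 80.7 hours.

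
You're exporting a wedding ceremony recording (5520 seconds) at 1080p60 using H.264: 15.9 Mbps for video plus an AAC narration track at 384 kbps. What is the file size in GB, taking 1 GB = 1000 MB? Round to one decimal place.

11.2 GB

Audio: 384 kbps = 0.384 Mbps.
Total bitrate: 15.9 + 0.384 = 16.284 Mbps.
Stream data: 16.284 Mbps × 5520 s = 89887.7 Mb.
89,888 Mb ÷ 8 = 11,236 MB → 11.24 GB.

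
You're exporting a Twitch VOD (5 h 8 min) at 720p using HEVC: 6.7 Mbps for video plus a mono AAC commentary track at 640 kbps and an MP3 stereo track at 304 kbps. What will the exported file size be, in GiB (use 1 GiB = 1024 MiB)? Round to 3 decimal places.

5 h 8 min = 308 min = 18480 s
Audio total: 640 + 304 = 944 kbps = 0.944 Mbps.
Total bitrate: 6.7 + 0.944 = 7.644 Mbps.
Stream data: 7.644 Mbps × 18480 s = 141261.1 Mb.
141,261 Mb = 17,657,640,000 bytes ÷ 1,073,741,824 = 16.44 GiB.

16.445 GiB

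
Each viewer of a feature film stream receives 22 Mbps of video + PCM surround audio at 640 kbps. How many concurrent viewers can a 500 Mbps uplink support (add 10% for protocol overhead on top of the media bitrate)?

20

Audio: 640 kbps = 0.640 Mbps.
Per-viewer media rate: 22.640 Mbps.
On the wire with 10% overhead: 24.904 Mbps.
500 Mbps = 500.0 Mbps; 500.0 / 24.904 = 20.08 → 20 viewers.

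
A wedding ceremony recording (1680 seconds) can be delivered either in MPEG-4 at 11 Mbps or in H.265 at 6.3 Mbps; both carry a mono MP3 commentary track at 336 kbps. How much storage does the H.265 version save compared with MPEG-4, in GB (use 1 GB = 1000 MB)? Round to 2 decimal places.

Audio: 336 kbps = 0.336 Mbps.
MPEG-4: 11.336 Mbps × 1680 s = 19044.5 Mb = 2.381 GB.
H.265: 6.636 Mbps × 1680 s = 11148.5 Mb = 1.394 GB.
Saving: 2.381 − 1.394 = 0.987 GB.

0.99 GB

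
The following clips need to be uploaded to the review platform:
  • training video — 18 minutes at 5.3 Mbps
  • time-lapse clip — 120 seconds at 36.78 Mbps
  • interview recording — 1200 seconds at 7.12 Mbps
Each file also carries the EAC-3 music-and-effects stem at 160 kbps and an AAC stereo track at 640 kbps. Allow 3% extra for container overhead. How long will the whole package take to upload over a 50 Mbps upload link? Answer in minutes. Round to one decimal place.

Audio total: 160 + 640 = 800 kbps = 0.800 Mbps.
training video: 6.100 Mbps × 1080 s × 1.03 = 6785.6 Mb
time-lapse clip: 37.580 Mbps × 120 s × 1.03 = 4644.9 Mb
interview recording: 7.920 Mbps × 1200 s × 1.03 = 9789.1 Mb
Total: 21219.6 Mb = 2652.5 MB.
At 50 Mbps: 21219.6 / 50 = 424 s ≈ 7.07 minutes.

7.1 minutes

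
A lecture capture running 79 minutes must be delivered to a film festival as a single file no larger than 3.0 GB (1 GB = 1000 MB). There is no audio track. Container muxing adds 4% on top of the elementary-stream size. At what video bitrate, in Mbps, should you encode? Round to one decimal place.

Budget: 3.0 GB = 24000.0 Mb.
Stream payload after overhead: 24000.0 / 1.04 = 23076.9 Mb.
79 min = 4740 s
Total bitrate budget: 23076.9 Mb / 4740 s = 4.869 Mbps.

4.9 Mbps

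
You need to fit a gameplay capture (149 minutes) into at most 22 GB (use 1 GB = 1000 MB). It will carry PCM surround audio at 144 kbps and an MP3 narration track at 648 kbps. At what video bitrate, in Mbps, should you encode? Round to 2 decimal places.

18.89 Mbps

Budget: 22 GB = 176000.0 Mb.
149 min = 8940 s
Total bitrate budget: 176000.0 Mb / 8940 s = 19.687 Mbps.
Audio total: 144 + 648 = 792 kbps = 0.792 Mbps.
Video: 19.687 − 0.792 = 18.895 Mbps.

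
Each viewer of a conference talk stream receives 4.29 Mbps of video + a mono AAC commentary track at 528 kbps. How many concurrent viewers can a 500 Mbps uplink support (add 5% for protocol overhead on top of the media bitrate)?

98

Audio: 528 kbps = 0.528 Mbps.
Per-viewer media rate: 4.818 Mbps.
On the wire with 5% overhead: 5.059 Mbps.
500 Mbps = 500.0 Mbps; 500.0 / 5.059 = 98.84 → 98 viewers.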